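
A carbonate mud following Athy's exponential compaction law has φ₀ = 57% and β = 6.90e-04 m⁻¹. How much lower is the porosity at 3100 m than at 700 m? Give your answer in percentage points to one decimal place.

Working in km (1 km = 1000 m; β in km⁻¹ = β in m⁻¹ × 1000):
φ(0.7) = 0.57·e^(−0.69×0.7) = 0.3516
φ(3.1) = 0.57·e^(−0.69×3.1) = 0.0671
Δφ = 0.3516 − 0.0671 = 0.2845

28.5 percentage points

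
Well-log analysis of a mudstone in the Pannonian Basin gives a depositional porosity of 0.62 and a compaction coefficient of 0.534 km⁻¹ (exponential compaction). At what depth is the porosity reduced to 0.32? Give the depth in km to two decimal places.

Invert Athy's law: Z = ln(n₀/n) / c
Z = ln(0.62/0.32) / 0.534 = ln(1.938) / 0.534 = 0.6614 / 0.534 = 1.239 km

1.24 km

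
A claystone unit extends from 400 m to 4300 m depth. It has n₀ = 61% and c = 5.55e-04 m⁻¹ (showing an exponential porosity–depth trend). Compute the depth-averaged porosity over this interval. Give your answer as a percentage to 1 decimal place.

20.0%

Working in km (1 km = 1000 m; c in km⁻¹ = c in m⁻¹ × 1000):
⟨n⟩ = (1/(d₂−d₁)) ∫ n₀ e^(−cd) dd = n₀·(e^(−c·d₁) − e^(−c·d₂)) / (c·(d₂−d₁))
e^(−0.555×0.4) = 0.8009; e^(−0.555×4.3) = 0.0920
⟨n⟩ = 0.61 × (0.8009 − 0.0920) / (0.555 × 3.9) = 0.61 × 0.3275 = 0.1998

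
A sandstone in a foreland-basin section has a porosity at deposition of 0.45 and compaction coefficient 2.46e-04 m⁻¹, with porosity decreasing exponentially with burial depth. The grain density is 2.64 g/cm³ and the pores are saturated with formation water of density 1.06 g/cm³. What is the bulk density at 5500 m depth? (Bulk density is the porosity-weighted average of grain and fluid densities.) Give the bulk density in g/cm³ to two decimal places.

Working in km (1 km = 1000 m; k in km⁻¹ = k in m⁻¹ × 1000):
Porosity at depth: φ = 0.45·exp(−0.246×5.5) = 0.45×0.2585 = 0.1163
Bulk density: ρ_b = (1−φ)ρ_g + φ·ρ_f = 0.8837×2.64 + 0.1163×1.06
       = 2.333 + 0.123 = 2.456 g/cm³

2.46 g/cm³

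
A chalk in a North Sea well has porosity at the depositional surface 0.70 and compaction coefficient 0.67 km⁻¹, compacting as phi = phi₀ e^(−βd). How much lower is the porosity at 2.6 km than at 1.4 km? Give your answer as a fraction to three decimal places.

0.151

phi(1.4) = 0.7·e^(−0.67×1.4) = 0.2740
phi(2.6) = 0.7·e^(−0.67×2.6) = 0.1226
Δphi = 0.2740 − 0.1226 = 0.1514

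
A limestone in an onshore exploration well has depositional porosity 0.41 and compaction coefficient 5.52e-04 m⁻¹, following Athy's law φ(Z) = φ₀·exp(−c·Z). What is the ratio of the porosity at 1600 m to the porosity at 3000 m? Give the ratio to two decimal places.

Working in km (1 km = 1000 m; c in km⁻¹ = c in m⁻¹ × 1000):
φ(Z₁)/φ(Z₂) = e^(−c·Z₁)/e^(−c·Z₂) = e^{c(Z₂−Z₁)}
= exp(0.552 × 1.4) = exp(0.7728) = 2.1658

2.17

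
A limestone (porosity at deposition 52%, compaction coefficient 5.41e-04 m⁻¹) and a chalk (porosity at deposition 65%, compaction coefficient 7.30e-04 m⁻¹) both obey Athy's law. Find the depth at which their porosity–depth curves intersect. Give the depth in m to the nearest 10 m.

Working in km (1 km = 1000 m; c in km⁻¹ = c in m⁻¹ × 1000):
Set n₀ₐ e^(−cₐd) = n₀ᵦ e^(−cᵦd) ⇒ ln(n₀ₐ/n₀ᵦ) = (cₐ − cᵦ)·d
d = ln(0.52/0.65) / (0.541 − 0.73) = -0.2231 / -0.189 = 1.181 km

1180 m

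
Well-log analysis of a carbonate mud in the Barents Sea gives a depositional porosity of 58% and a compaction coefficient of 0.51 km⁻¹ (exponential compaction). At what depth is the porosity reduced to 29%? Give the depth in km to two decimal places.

1.36 km

Invert Athy's law: d = ln(φ₀/φ) / β
d = ln(0.58/0.29) / 0.51 = ln(2) / 0.51 = 0.6931 / 0.51 = 1.359 km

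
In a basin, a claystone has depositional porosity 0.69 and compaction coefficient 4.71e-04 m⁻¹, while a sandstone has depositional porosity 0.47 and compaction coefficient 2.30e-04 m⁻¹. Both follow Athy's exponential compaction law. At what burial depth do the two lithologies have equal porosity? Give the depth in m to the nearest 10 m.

Working in km (1 km = 1000 m; β in km⁻¹ = β in m⁻¹ × 1000):
Set n₀ₐ e^(−βₐd) = n₀ᵦ e^(−βᵦd) ⇒ ln(n₀ₐ/n₀ᵦ) = (βₐ − βᵦ)·d
d = ln(0.69/0.47) / (0.471 − 0.23) = 0.3840 / 0.241 = 1.593 km

1590 m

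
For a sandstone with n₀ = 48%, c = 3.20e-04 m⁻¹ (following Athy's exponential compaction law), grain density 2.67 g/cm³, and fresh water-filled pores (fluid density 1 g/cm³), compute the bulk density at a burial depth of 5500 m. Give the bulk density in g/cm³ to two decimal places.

2.53 g/cm³

Working in km (1 km = 1000 m; c in km⁻¹ = c in m⁻¹ × 1000):
Porosity at depth: n = 0.48·exp(−0.32×5.5) = 0.48×0.1720 = 0.0826
Bulk density: ρ_b = (1−n)ρ_g + n·ρ_f = 0.9174×2.67 + 0.0826×1
       = 2.450 + 0.083 = 2.532 g/cm³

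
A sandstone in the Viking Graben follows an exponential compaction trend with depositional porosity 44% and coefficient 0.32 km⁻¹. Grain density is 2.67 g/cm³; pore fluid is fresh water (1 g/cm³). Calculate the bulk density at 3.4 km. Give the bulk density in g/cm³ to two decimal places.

Porosity at depth: φ = 0.44·exp(−0.32×3.4) = 0.44×0.3369 = 0.1482
Bulk density: ρ_b = (1−φ)ρ_g + φ·ρ_f = 0.8518×2.67 + 0.1482×1
       = 2.274 + 0.148 = 2.422 g/cm³

2.42 g/cm³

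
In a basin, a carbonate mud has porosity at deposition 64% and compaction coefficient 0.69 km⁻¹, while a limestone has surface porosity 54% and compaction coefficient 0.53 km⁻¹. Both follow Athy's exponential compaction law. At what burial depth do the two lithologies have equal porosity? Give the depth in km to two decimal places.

1.06 km

Set phi₀ₐ e^(−βₐd) = phi₀ᵦ e^(−βᵦd) ⇒ ln(phi₀ₐ/phi₀ᵦ) = (βₐ − βᵦ)·d
d = ln(0.64/0.54) / (0.69 − 0.53) = 0.1699 / 0.16 = 1.062 km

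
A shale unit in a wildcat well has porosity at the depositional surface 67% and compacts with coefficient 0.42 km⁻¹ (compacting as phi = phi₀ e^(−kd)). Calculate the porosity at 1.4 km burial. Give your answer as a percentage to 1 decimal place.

phi = phi₀·exp(−k·d) = 0.67 × exp(−0.42 × 1.4) = 0.67 × exp(−0.588)
  = 0.67 × 0.5554 = 0.3721

37.2%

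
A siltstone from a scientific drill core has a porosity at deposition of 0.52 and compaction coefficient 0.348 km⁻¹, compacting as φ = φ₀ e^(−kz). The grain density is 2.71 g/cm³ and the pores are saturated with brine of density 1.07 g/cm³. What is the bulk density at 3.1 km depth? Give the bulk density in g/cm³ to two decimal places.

Porosity at depth: φ = 0.52·exp(−0.348×3.1) = 0.52×0.3400 = 0.1768
Bulk density: ρ_b = (1−φ)ρ_g + φ·ρ_f = 0.8232×2.71 + 0.1768×1.07
       = 2.231 + 0.189 = 2.420 g/cm³

2.42 g/cm³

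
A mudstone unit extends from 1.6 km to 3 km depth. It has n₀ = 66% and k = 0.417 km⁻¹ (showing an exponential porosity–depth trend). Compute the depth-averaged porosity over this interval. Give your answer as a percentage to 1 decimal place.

25.7%

⟨n⟩ = (1/(Z₂−Z₁)) ∫ n₀ e^(−kZ) dZ = n₀·(e^(−k·Z₁) − e^(−k·Z₂)) / (k·(Z₂−Z₁))
e^(−0.417×1.6) = 0.5131; e^(−0.417×3) = 0.2862
⟨n⟩ = 0.66 × (0.5131 − 0.2862) / (0.417 × 1.4) = 0.66 × 0.3887 = 0.2565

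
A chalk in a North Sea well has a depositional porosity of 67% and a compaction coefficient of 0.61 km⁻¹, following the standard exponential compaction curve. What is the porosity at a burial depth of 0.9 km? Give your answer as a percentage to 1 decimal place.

38.7%

n = n₀·exp(−c·z) = 0.67 × exp(−0.61 × 0.9) = 0.67 × exp(−0.549)
  = 0.67 × 0.5775 = 0.3869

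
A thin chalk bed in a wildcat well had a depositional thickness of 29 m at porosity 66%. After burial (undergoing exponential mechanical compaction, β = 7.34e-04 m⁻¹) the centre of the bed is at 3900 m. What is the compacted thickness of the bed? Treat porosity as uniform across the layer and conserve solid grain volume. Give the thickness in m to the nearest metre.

Working in km (1 km = 1000 m; β in km⁻¹ = β in m⁻¹ × 1000):
Porosity at 3.9 km: n = 0.66·exp(−0.734×3.9) = 0.0377
Solid-volume conservation: h(1−n) = h₀(1−n₀) ⇒ h = h₀·(1−n₀)/(1−n)
h = 0.029 × (1 − 0.66)/(1 − 0.0377) = 0.029 × 0.3533 = 0.0102 km

10 m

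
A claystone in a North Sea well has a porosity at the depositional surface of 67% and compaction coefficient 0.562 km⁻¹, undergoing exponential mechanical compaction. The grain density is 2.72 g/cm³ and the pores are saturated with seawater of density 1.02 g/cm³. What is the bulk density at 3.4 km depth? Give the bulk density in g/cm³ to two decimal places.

2.55 g/cm³

Porosity at depth: φ = 0.67·exp(−0.562×3.4) = 0.67×0.1480 = 0.0991
Bulk density: ρ_b = (1−φ)ρ_g + φ·ρ_f = 0.9009×2.72 + 0.0991×1.02
       = 2.450 + 0.101 = 2.551 g/cm³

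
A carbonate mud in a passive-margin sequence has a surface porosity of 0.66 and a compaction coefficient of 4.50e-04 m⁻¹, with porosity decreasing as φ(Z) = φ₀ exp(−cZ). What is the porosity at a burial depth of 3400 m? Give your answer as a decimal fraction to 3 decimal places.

0.143

Working in km (1 km = 1000 m; c in km⁻¹ = c in m⁻¹ × 1000):
φ = φ₀·exp(−c·Z) = 0.66 × exp(−0.45 × 3.4) = 0.66 × exp(−1.53)
  = 0.66 × 0.2165 = 0.1429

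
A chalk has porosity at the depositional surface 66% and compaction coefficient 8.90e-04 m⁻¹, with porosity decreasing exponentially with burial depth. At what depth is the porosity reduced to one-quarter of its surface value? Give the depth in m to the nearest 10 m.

Working in km (1 km = 1000 m; β in km⁻¹ = β in m⁻¹ × 1000):
φ/φ₀ = 1/4 ⇒ exp(−β·Z) = 1/4 ⇒ Z = ln(4) / β
Z = 1.3863 / 0.89 = 1.558 km

1560 m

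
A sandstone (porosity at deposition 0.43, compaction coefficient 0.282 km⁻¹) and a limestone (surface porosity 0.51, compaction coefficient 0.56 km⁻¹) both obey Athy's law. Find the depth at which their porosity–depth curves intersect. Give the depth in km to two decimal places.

0.61 km

Set n₀ₐ e^(−βₐZ) = n₀ᵦ e^(−βᵦZ) ⇒ ln(n₀ₐ/n₀ᵦ) = (βₐ − βᵦ)·Z
Z = ln(0.43/0.51) / (0.282 − 0.56) = -0.1706 / -0.278 = 0.614 km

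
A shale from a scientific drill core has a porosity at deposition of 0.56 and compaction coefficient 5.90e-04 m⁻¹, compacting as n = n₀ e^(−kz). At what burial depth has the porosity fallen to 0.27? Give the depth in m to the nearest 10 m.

1240 m

Working in km (1 km = 1000 m; k in km⁻¹ = k in m⁻¹ × 1000):
Invert Athy's law: z = ln(n₀/n) / k
z = ln(0.56/0.27) / 0.59 = ln(2.074) / 0.59 = 0.7295 / 0.59 = 1.236 km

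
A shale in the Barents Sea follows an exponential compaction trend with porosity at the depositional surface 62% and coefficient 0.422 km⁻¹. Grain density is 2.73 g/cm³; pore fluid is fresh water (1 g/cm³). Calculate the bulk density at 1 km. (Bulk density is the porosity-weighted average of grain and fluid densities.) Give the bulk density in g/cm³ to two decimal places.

2.03 g/cm³

Porosity at depth: φ = 0.62·exp(−0.422×1) = 0.62×0.6557 = 0.4066
Bulk density: ρ_b = (1−φ)ρ_g + φ·ρ_f = 0.5934×2.73 + 0.4066×1
       = 1.620 + 0.407 = 2.027 g/cm³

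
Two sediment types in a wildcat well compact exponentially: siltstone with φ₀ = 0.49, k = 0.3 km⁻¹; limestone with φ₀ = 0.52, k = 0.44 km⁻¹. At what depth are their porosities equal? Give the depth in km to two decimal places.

Set φ₀ₐ e^(−kₐZ) = φ₀ᵦ e^(−kᵦZ) ⇒ ln(φ₀ₐ/φ₀ᵦ) = (kₐ − kᵦ)·Z
Z = ln(0.49/0.52) / (0.3 − 0.44) = -0.0594 / -0.14 = 0.424 km

0.42 km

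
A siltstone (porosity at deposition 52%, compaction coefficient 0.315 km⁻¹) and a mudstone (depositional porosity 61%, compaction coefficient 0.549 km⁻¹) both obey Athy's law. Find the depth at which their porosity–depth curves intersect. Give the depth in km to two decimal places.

Set phi₀ₐ e^(−βₐd) = phi₀ᵦ e^(−βᵦd) ⇒ ln(phi₀ₐ/phi₀ᵦ) = (βₐ − βᵦ)·d
d = ln(0.52/0.61) / (0.315 − 0.549) = -0.1596 / -0.234 = 0.682 km

0.68 km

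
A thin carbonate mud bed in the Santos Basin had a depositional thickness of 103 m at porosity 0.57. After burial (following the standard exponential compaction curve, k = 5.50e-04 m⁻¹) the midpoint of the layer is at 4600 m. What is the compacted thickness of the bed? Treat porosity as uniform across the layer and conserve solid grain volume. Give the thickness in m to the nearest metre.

Working in km (1 km = 1000 m; k in km⁻¹ = k in m⁻¹ × 1000):
Porosity at 4.6 km: n = 0.57·exp(−0.55×4.6) = 0.0454
Solid-volume conservation: h(1−n) = h₀(1−n₀) ⇒ h = h₀·(1−n₀)/(1−n)
h = 0.103 × (1 − 0.57)/(1 − 0.0454) = 0.103 × 0.4505 = 0.0464 km

46 m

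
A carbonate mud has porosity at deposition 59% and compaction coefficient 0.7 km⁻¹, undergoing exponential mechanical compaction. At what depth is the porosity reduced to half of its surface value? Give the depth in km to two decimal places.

phi/phi₀ = 1/2 ⇒ exp(−c·Z) = 1/2 ⇒ Z = ln(2) / c
Z = 0.6931 / 0.7 = 0.990 km

0.99 km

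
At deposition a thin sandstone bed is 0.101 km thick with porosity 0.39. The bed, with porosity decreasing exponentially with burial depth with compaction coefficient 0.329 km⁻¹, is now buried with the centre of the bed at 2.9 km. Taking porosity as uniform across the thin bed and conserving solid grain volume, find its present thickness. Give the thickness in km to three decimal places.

0.073 km

Porosity at 2.9 km: φ = 0.39·exp(−0.329×2.9) = 0.1502
Solid-volume conservation: h(1−φ) = h₀(1−φ₀) ⇒ h = h₀·(1−φ₀)/(1−φ)
h = 0.101 × (1 − 0.39)/(1 − 0.1502) = 0.101 × 0.7178 = 0.0725 km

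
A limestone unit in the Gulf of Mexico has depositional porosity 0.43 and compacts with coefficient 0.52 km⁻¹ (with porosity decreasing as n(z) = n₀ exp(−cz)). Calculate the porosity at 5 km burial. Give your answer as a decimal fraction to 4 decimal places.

n = n₀·exp(−c·z) = 0.43 × exp(−0.52 × 5) = 0.43 × exp(−2.6)
  = 0.43 × 0.0743 = 0.0319

0.0319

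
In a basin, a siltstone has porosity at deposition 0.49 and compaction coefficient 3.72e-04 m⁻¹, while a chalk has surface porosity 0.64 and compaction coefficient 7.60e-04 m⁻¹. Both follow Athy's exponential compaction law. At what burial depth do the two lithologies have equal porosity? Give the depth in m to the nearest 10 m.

Working in km (1 km = 1000 m; β in km⁻¹ = β in m⁻¹ × 1000):
Set phi₀ₐ e^(−βₐz) = phi₀ᵦ e^(−βᵦz) ⇒ ln(phi₀ₐ/phi₀ᵦ) = (βₐ − βᵦ)·z
z = ln(0.49/0.64) / (0.372 − 0.76) = -0.2671 / -0.388 = 0.688 km

690 m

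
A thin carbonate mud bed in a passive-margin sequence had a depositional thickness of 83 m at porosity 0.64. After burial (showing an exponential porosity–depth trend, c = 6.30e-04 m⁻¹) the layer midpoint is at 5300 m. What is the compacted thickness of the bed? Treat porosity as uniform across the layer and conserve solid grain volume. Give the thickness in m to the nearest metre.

31 m

Working in km (1 km = 1000 m; c in km⁻¹ = c in m⁻¹ × 1000):
Porosity at 5.3 km: phi = 0.64·exp(−0.63×5.3) = 0.0227
Solid-volume conservation: h(1−phi) = h₀(1−phi₀) ⇒ h = h₀·(1−phi₀)/(1−phi)
h = 0.083 × (1 − 0.64)/(1 − 0.0227) = 0.083 × 0.3684 = 0.0306 km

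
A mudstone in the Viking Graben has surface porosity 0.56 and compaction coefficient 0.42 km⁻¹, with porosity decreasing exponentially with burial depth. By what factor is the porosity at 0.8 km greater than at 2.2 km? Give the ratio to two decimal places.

1.80

n(d₁)/n(d₂) = e^(−β·d₁)/e^(−β·d₂) = e^{β(d₂−d₁)}
= exp(0.42 × 1.4) = exp(0.588) = 1.8004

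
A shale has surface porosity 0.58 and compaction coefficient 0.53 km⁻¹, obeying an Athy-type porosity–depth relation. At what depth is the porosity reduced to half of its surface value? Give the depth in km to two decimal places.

1.31 km

n/n₀ = 1/2 ⇒ exp(−c·Z) = 1/2 ⇒ Z = ln(2) / c
Z = 0.6931 / 0.53 = 1.308 km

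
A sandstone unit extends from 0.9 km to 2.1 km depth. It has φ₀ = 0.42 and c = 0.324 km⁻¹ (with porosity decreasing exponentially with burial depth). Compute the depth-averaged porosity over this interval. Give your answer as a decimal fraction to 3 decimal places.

⟨φ⟩ = (1/(z₂−z₁)) ∫ φ₀ e^(−cz) dz = φ₀·(e^(−c·z₁) − e^(−c·z₂)) / (c·(z₂−z₁))
e^(−0.324×0.9) = 0.7471; e^(−0.324×2.1) = 0.5064
⟨φ⟩ = 0.42 × (0.7471 − 0.5064) / (0.324 × 1.2) = 0.42 × 0.6190 = 0.2600

0.260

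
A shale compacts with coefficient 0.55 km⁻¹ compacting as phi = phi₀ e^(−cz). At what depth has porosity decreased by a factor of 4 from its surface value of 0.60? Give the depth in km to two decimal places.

phi/phi₀ = 1/4 ⇒ exp(−c·z) = 1/4 ⇒ z = ln(4) / c
z = 1.3863 / 0.55 = 2.521 km

2.52 km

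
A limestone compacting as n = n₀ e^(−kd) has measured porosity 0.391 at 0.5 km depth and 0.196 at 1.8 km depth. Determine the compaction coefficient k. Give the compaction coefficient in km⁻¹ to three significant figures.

0.531 km⁻¹

Athy: n(d) = n₀ e^(−kd) ⇒ n₁/n₂ = e^{k(d₂−d₁)} ⇒ k = ln(n₁/n₂)/(d₂−d₁)
k = ln(0.391/0.196) / (1.8 − 0.5) = ln(1.995) / 1.3 = 0.6906 / 1.3 = 0.5312 km⁻¹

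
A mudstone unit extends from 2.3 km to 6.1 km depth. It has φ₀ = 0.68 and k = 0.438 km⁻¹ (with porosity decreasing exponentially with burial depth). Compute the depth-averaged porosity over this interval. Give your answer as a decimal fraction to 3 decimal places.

⟨φ⟩ = (1/(d₂−d₁)) ∫ φ₀ e^(−kd) dd = φ₀·(e^(−k·d₁) − e^(−k·d₂)) / (k·(d₂−d₁))
e^(−0.438×2.3) = 0.3652; e^(−0.438×6.1) = 0.0691
⟨φ⟩ = 0.68 × (0.3652 − 0.0691) / (0.438 × 3.8) = 0.68 × 0.1779 = 0.1209

0.121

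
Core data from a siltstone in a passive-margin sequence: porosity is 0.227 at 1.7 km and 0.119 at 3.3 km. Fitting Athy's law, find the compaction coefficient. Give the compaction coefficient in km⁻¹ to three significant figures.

Athy: φ(d) = φ₀ e^(−kd) ⇒ φ₁/φ₂ = e^{k(d₂−d₁)} ⇒ k = ln(φ₁/φ₂)/(d₂−d₁)
k = ln(0.227/0.119) / (3.3 − 1.7) = ln(1.908) / 1.6 = 0.6458 / 1.6 = 0.4036 km⁻¹

0.404 km⁻¹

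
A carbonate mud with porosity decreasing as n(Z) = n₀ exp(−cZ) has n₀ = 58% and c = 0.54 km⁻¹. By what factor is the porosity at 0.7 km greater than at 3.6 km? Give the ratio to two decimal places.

n(Z₁)/n(Z₂) = e^(−c·Z₁)/e^(−c·Z₂) = e^{c(Z₂−Z₁)}
= exp(0.54 × 2.9) = exp(1.566) = 4.7875

4.79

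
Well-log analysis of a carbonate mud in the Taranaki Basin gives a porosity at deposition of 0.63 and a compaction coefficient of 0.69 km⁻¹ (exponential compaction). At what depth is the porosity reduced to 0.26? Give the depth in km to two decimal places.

Invert Athy's law: z = ln(φ₀/φ) / k
z = ln(0.63/0.26) / 0.69 = ln(2.423) / 0.69 = 0.8850 / 0.69 = 1.283 km

1.28 km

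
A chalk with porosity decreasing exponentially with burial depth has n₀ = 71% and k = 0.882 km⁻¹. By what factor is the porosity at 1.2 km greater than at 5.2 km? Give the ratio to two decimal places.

34.06

n(d₁)/n(d₂) = e^(−k·d₁)/e^(−k·d₂) = e^{k(d₂−d₁)}
= exp(0.882 × 4) = exp(3.528) = 34.0558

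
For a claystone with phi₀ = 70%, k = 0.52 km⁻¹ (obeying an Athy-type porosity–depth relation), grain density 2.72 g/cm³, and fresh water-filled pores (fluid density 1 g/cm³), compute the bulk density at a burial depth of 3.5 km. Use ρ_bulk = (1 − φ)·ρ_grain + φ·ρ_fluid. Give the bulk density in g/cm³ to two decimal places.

2.52 g/cm³

Porosity at depth: phi = 0.7·exp(−0.52×3.5) = 0.7×0.1620 = 0.1134
Bulk density: ρ_b = (1−phi)ρ_g + phi·ρ_f = 0.8866×2.72 + 0.1134×1
       = 2.412 + 0.113 = 2.525 g/cm³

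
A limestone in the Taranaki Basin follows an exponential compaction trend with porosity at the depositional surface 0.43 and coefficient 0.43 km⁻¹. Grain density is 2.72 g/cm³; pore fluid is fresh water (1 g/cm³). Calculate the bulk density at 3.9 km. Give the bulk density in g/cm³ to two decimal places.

2.58 g/cm³

Porosity at depth: phi = 0.43·exp(−0.43×3.9) = 0.43×0.1869 = 0.0804
Bulk density: ρ_b = (1−phi)ρ_g + phi·ρ_f = 0.9196×2.72 + 0.0804×1
       = 2.501 + 0.080 = 2.582 g/cm³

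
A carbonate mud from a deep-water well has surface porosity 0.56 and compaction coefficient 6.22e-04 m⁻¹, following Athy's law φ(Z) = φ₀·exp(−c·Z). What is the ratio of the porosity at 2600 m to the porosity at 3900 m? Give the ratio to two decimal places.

Working in km (1 km = 1000 m; c in km⁻¹ = c in m⁻¹ × 1000):
φ(Z₁)/φ(Z₂) = e^(−c·Z₁)/e^(−c·Z₂) = e^{c(Z₂−Z₁)}
= exp(0.622 × 1.3) = exp(0.8086) = 2.2448

2.24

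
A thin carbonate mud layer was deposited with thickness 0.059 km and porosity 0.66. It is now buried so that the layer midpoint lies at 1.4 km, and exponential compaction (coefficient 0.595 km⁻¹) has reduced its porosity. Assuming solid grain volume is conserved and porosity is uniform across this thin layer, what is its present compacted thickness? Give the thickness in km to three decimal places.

0.028 km

Porosity at 1.4 km: n = 0.66·exp(−0.595×1.4) = 0.2869
Solid-volume conservation: h(1−n) = h₀(1−n₀) ⇒ h = h₀·(1−n₀)/(1−n)
h = 0.059 × (1 − 0.66)/(1 − 0.2869) = 0.059 × 0.4768 = 0.0281 km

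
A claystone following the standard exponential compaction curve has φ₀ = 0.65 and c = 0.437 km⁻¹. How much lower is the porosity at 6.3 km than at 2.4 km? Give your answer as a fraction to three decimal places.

0.186

φ(2.4) = 0.65·e^(−0.437×2.4) = 0.2277
φ(6.3) = 0.65·e^(−0.437×6.3) = 0.0414
Δφ = 0.2277 − 0.0414 = 0.1863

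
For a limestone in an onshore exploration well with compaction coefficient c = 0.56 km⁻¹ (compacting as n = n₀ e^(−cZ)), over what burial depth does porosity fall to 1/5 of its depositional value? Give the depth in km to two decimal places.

2.87 km

n/n₀ = 1/5 ⇒ exp(−c·Z) = 1/5 ⇒ Z = ln(5) / c
Z = 1.6094 / 0.56 = 2.874 km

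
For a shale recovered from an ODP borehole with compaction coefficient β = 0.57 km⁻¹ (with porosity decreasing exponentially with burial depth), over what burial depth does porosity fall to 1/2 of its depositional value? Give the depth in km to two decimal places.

1.22 km

phi/phi₀ = 1/2 ⇒ exp(−β·d) = 1/2 ⇒ d = ln(2) / β
d = 0.6931 / 0.57 = 1.216 km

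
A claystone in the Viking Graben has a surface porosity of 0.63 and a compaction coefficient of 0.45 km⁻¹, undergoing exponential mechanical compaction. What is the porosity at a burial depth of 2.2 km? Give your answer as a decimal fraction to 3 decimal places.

0.234

n = n₀·exp(−c·z) = 0.63 × exp(−0.45 × 2.2) = 0.63 × exp(−0.99)
  = 0.63 × 0.3716 = 0.2341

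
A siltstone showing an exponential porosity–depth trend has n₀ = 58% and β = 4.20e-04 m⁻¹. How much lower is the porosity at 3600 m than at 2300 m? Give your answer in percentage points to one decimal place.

9.3 percentage points

Working in km (1 km = 1000 m; β in km⁻¹ = β in m⁻¹ × 1000):
n(2.3) = 0.58·e^(−0.42×2.3) = 0.2207
n(3.6) = 0.58·e^(−0.42×3.6) = 0.1279
Δn = 0.2207 − 0.1279 = 0.0929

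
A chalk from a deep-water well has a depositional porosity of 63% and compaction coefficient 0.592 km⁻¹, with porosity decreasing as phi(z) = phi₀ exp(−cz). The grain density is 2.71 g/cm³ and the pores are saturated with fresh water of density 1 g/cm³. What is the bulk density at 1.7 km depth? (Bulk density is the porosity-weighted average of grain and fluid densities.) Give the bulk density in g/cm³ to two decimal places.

Porosity at depth: phi = 0.63·exp(−0.592×1.7) = 0.63×0.3655 = 0.2303
Bulk density: ρ_b = (1−phi)ρ_g + phi·ρ_f = 0.7697×2.71 + 0.2303×1
       = 2.086 + 0.230 = 2.316 g/cm³

2.32 g/cm³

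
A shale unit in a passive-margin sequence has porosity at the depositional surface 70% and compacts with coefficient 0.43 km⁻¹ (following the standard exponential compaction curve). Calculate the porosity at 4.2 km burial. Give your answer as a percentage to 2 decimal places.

n = n₀·exp(−β·d) = 0.7 × exp(−0.43 × 4.2) = 0.7 × exp(−1.806)
  = 0.7 × 0.1643 = 0.1150

11.50%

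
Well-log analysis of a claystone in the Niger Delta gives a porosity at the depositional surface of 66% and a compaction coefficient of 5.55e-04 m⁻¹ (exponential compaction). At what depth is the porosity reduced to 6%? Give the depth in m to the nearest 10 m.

4320 m

Working in km (1 km = 1000 m; β in km⁻¹ = β in m⁻¹ × 1000):
Invert Athy's law: Z = ln(n₀/n) / β
Z = ln(0.66/0.06) / 0.555 = ln(11) / 0.555 = 2.3979 / 0.555 = 4.321 km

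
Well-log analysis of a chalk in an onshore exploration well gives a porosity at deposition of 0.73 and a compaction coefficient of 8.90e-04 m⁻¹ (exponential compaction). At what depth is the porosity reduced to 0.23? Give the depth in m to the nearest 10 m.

Working in km (1 km = 1000 m; k in km⁻¹ = k in m⁻¹ × 1000):
Invert Athy's law: Z = ln(n₀/n) / k
Z = ln(0.73/0.23) / 0.89 = ln(3.174) / 0.89 = 1.1550 / 0.89 = 1.298 km

1300 m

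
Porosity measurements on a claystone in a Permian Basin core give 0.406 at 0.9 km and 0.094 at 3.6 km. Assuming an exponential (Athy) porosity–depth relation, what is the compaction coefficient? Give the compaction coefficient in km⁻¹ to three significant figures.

0.542 km⁻¹

Athy: n(d) = n₀ e^(−βd) ⇒ n₁/n₂ = e^{β(d₂−d₁)} ⇒ β = ln(n₁/n₂)/(d₂−d₁)
β = ln(0.406/0.094) / (3.6 − 0.9) = ln(4.319) / 2.7 = 1.4631 / 2.7 = 0.5419 km⁻¹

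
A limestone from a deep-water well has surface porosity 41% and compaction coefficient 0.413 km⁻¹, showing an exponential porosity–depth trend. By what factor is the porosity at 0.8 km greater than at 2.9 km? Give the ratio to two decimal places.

φ(Z₁)/φ(Z₂) = e^(−c·Z₁)/e^(−c·Z₂) = e^{c(Z₂−Z₁)}
= exp(0.413 × 2.1) = exp(0.8673) = 2.3805

2.38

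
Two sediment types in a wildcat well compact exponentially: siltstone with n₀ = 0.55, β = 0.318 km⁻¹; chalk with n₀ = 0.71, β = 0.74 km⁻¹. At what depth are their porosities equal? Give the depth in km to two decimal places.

0.61 km

Set n₀ₐ e^(−βₐd) = n₀ᵦ e^(−βᵦd) ⇒ ln(n₀ₐ/n₀ᵦ) = (βₐ − βᵦ)·d
d = ln(0.55/0.71) / (0.318 − 0.74) = -0.2553 / -0.422 = 0.605 km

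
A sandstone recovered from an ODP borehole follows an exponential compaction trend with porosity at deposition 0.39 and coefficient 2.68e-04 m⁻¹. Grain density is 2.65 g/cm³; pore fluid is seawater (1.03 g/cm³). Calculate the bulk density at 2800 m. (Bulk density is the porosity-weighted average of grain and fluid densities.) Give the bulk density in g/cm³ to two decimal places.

Working in km (1 km = 1000 m; k in km⁻¹ = k in m⁻¹ × 1000):
Porosity at depth: φ = 0.39·exp(−0.268×2.8) = 0.39×0.4722 = 0.1841
Bulk density: ρ_b = (1−φ)ρ_g + φ·ρ_f = 0.8159×2.65 + 0.1841×1.03
       = 2.162 + 0.190 = 2.352 g/cm³

2.35 g/cm³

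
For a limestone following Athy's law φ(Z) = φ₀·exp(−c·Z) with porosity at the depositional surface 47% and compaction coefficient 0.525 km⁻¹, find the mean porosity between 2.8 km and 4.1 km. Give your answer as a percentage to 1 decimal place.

7.8%

⟨φ⟩ = (1/(Z₂−Z₁)) ∫ φ₀ e^(−cZ) dZ = φ₀·(e^(−c·Z₁) − e^(−c·Z₂)) / (c·(Z₂−Z₁))
e^(−0.525×2.8) = 0.2299; e^(−0.525×4.1) = 0.1162
⟨φ⟩ = 0.47 × (0.2299 − 0.1162) / (0.525 × 1.3) = 0.47 × 0.1666 = 0.0783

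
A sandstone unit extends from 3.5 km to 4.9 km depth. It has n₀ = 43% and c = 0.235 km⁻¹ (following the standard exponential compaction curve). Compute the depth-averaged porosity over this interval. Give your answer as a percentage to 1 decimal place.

⟨n⟩ = (1/(z₂−z₁)) ∫ n₀ e^(−cz) dz = n₀·(e^(−c·z₁) − e^(−c·z₂)) / (c·(z₂−z₁))
e^(−0.235×3.5) = 0.4393; e^(−0.235×4.9) = 0.3162
⟨n⟩ = 0.43 × (0.4393 − 0.3162) / (0.235 × 1.4) = 0.43 × 0.3744 = 0.1610

16.1%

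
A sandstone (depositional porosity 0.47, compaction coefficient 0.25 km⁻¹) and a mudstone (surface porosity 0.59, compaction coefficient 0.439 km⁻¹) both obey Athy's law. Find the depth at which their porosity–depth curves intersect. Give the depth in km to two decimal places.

1.20 km

Set phi₀ₐ e^(−βₐz) = phi₀ᵦ e^(−βᵦz) ⇒ ln(phi₀ₐ/phi₀ᵦ) = (βₐ − βᵦ)·z
z = ln(0.47/0.59) / (0.25 − 0.439) = -0.2274 / -0.189 = 1.203 km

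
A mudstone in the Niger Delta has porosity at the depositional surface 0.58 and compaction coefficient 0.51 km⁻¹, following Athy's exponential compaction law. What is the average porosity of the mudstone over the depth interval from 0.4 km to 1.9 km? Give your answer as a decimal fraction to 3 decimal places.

⟨phi⟩ = (1/(d₂−d₁)) ∫ phi₀ e^(−cd) dd = phi₀·(e^(−c·d₁) − e^(−c·d₂)) / (c·(d₂−d₁))
e^(−0.51×0.4) = 0.8155; e^(−0.51×1.9) = 0.3795
⟨phi⟩ = 0.58 × (0.8155 − 0.3795) / (0.51 × 1.5) = 0.58 × 0.5699 = 0.3306

0.331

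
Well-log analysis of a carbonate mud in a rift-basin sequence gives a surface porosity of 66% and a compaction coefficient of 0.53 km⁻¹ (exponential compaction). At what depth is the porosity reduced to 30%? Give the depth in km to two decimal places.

Invert Athy's law: d = ln(φ₀/φ) / β
d = ln(0.66/0.3) / 0.53 = ln(2.2) / 0.53 = 0.7885 / 0.53 = 1.488 km

1.49 km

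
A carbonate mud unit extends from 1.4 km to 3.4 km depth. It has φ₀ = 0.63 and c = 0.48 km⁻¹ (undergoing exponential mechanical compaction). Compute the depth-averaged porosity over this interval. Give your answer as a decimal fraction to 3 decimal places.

⟨φ⟩ = (1/(z₂−z₁)) ∫ φ₀ e^(−cz) dz = φ₀·(e^(−c·z₁) − e^(−c·z₂)) / (c·(z₂−z₁))
e^(−0.48×1.4) = 0.5107; e^(−0.48×3.4) = 0.1955
⟨φ⟩ = 0.63 × (0.5107 − 0.1955) / (0.48 × 2) = 0.63 × 0.3283 = 0.2068

0.207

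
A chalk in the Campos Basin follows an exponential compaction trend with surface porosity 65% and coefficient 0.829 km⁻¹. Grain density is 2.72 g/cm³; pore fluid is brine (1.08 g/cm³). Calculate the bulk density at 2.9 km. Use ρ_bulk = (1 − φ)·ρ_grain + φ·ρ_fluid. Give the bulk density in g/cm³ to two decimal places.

2.62 g/cm³

Porosity at depth: phi = 0.65·exp(−0.829×2.9) = 0.65×0.0903 = 0.0587
Bulk density: ρ_b = (1−phi)ρ_g + phi·ρ_f = 0.9413×2.72 + 0.0587×1.08
       = 2.560 + 0.063 = 2.624 g/cm³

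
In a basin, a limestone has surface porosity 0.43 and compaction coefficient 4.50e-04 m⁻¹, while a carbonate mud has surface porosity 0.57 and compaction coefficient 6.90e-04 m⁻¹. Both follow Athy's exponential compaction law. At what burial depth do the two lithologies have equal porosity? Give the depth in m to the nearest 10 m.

Working in km (1 km = 1000 m; k in km⁻¹ = k in m⁻¹ × 1000):
Set φ₀ₐ e^(−kₐz) = φ₀ᵦ e^(−kᵦz) ⇒ ln(φ₀ₐ/φ₀ᵦ) = (kₐ − kᵦ)·z
z = ln(0.43/0.57) / (0.45 − 0.69) = -0.2819 / -0.24 = 1.174 km

1170 m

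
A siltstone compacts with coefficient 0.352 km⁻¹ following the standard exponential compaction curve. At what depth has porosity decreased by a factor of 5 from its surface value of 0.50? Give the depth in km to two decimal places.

n/n₀ = 1/5 ⇒ exp(−c·z) = 1/5 ⇒ z = ln(5) / c
z = 1.6094 / 0.352 = 4.572 km

4.57 km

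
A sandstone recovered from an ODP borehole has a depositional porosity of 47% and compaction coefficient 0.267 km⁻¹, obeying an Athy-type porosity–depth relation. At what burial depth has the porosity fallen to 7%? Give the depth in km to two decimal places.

Invert Athy's law: d = ln(phi₀/phi) / c
d = ln(0.47/0.07) / 0.267 = ln(6.714) / 0.267 = 1.9042 / 0.267 = 7.132 km

7.13 km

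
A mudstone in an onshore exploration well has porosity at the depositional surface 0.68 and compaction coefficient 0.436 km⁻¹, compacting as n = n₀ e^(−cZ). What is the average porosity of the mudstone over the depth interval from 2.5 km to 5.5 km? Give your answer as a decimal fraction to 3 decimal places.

⟨n⟩ = (1/(Z₂−Z₁)) ∫ n₀ e^(−cZ) dZ = n₀·(e^(−c·Z₁) − e^(−c·Z₂)) / (c·(Z₂−Z₁))
e^(−0.436×2.5) = 0.3362; e^(−0.436×5.5) = 0.0909
⟨n⟩ = 0.68 × (0.3362 − 0.0909) / (0.436 × 3) = 0.68 × 0.1876 = 0.1275

0.128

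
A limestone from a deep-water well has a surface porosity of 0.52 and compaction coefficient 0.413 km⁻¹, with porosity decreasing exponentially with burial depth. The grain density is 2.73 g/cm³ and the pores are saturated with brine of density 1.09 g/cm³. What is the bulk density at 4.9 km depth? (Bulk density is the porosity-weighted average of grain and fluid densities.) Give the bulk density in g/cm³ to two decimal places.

2.62 g/cm³

Porosity at depth: phi = 0.52·exp(−0.413×4.9) = 0.52×0.1322 = 0.0687
Bulk density: ρ_b = (1−phi)ρ_g + phi·ρ_f = 0.9313×2.73 + 0.0687×1.09
       = 2.542 + 0.075 = 2.617 g/cm³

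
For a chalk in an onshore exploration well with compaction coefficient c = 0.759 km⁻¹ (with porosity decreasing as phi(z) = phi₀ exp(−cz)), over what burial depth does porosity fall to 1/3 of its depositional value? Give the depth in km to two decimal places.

phi/phi₀ = 1/3 ⇒ exp(−c·z) = 1/3 ⇒ z = ln(3) / c
z = 1.0986 / 0.759 = 1.447 km

1.45 km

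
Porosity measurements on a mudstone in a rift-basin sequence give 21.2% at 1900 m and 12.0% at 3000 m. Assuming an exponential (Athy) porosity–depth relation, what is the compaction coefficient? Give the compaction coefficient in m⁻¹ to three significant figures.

0.000517 m⁻¹

Working in km (1 km = 1000 m; k in km⁻¹ = k in m⁻¹ × 1000):
Athy: φ(d) = φ₀ e^(−kd) ⇒ φ₁/φ₂ = e^{k(d₂−d₁)} ⇒ k = ln(φ₁/φ₂)/(d₂−d₁)
k = ln(0.212/0.12) / (3 − 1.9) = ln(1.767) / 1.1 = 0.5691 / 1.1 = 0.5174 km⁻¹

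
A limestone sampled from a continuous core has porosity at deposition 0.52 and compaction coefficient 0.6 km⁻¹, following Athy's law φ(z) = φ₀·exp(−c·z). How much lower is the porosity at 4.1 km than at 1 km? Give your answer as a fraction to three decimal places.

0.241

φ(1) = 0.52·e^(−0.6×1) = 0.2854
φ(4.1) = 0.52·e^(−0.6×4.1) = 0.0444
Δφ = 0.2854 − 0.0444 = 0.2410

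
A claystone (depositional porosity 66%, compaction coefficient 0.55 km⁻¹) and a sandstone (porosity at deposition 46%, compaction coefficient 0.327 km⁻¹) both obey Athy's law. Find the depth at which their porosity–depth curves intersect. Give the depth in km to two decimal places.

1.62 km

Set n₀ₐ e^(−kₐz) = n₀ᵦ e^(−kᵦz) ⇒ ln(n₀ₐ/n₀ᵦ) = (kₐ − kᵦ)·z
z = ln(0.66/0.46) / (0.55 − 0.327) = 0.3610 / 0.223 = 1.619 km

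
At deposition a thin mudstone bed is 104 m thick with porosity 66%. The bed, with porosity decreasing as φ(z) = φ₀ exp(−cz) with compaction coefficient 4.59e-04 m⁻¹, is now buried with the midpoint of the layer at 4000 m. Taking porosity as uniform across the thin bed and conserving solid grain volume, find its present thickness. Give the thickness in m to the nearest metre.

40 m

Working in km (1 km = 1000 m; c in km⁻¹ = c in m⁻¹ × 1000):
Porosity at 4 km: φ = 0.66·exp(−0.459×4) = 0.1052
Solid-volume conservation: h(1−φ) = h₀(1−φ₀) ⇒ h = h₀·(1−φ₀)/(1−φ)
h = 0.104 × (1 − 0.66)/(1 − 0.1052) = 0.104 × 0.3800 = 0.0395 km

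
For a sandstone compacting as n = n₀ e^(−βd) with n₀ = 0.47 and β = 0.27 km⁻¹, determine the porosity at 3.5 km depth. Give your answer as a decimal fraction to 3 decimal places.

n = n₀·exp(−β·d) = 0.47 × exp(−0.27 × 3.5) = 0.47 × exp(−0.945)
  = 0.47 × 0.3887 = 0.1827

0.183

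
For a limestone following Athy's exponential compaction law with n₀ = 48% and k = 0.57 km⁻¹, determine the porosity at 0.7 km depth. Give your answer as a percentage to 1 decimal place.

n = n₀·exp(−k·z) = 0.48 × exp(−0.57 × 0.7) = 0.48 × exp(−0.399)
  = 0.48 × 0.6710 = 0.3221

32.2%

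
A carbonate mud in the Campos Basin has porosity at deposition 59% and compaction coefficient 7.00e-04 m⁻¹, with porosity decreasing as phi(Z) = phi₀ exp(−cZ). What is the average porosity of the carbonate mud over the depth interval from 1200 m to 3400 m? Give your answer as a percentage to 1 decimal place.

Working in km (1 km = 1000 m; c in km⁻¹ = c in m⁻¹ × 1000):
⟨phi⟩ = (1/(Z₂−Z₁)) ∫ phi₀ e^(−cZ) dZ = phi₀·(e^(−c·Z₁) − e^(−c·Z₂)) / (c·(Z₂−Z₁))
e^(−0.7×1.2) = 0.4317; e^(−0.7×3.4) = 0.0926
⟨phi⟩ = 0.59 × (0.4317 − 0.0926) / (0.7 × 2.2) = 0.59 × 0.2202 = 0.1299

13.0%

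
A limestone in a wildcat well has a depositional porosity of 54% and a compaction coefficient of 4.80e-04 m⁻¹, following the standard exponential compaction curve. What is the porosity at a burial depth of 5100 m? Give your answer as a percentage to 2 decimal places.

4.67%

Working in km (1 km = 1000 m; β in km⁻¹ = β in m⁻¹ × 1000):
n = n₀·exp(−β·d) = 0.54 × exp(−0.48 × 5.1) = 0.54 × exp(−2.448)
  = 0.54 × 0.0865 = 0.0467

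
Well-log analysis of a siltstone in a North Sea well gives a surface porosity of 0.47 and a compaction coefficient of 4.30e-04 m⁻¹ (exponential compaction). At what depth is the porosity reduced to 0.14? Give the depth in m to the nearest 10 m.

2820 m

Working in km (1 km = 1000 m; k in km⁻¹ = k in m⁻¹ × 1000):
Invert Athy's law: d = ln(phi₀/phi) / k
d = ln(0.47/0.14) / 0.43 = ln(3.357) / 0.43 = 1.2111 / 0.43 = 2.816 km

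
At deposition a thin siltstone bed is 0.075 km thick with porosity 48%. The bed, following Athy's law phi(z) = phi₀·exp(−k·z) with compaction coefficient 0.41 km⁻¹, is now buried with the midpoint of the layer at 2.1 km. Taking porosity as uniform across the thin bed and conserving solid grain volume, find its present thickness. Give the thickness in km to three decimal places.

Porosity at 2.1 km: phi = 0.48·exp(−0.41×2.1) = 0.2029
Solid-volume conservation: h(1−phi) = h₀(1−phi₀) ⇒ h = h₀·(1−phi₀)/(1−phi)
h = 0.075 × (1 − 0.48)/(1 − 0.2029) = 0.075 × 0.6524 = 0.0489 km

0.049 km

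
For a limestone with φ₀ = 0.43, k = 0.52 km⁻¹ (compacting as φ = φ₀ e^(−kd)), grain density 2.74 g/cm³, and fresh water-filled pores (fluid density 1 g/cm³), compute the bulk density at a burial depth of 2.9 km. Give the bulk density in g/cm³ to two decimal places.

2.57 g/cm³

Porosity at depth: φ = 0.43·exp(−0.52×2.9) = 0.43×0.2214 = 0.0952
Bulk density: ρ_b = (1−φ)ρ_g + φ·ρ_f = 0.9048×2.74 + 0.0952×1
       = 2.479 + 0.095 = 2.574 g/cm³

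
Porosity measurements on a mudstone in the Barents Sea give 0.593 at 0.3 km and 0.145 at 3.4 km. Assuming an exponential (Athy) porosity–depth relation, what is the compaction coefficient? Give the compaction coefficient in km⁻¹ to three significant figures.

Athy: φ(z) = φ₀ e^(−kz) ⇒ φ₁/φ₂ = e^{k(z₂−z₁)} ⇒ k = ln(φ₁/φ₂)/(z₂−z₁)
k = ln(0.593/0.145) / (3.4 − 0.3) = ln(4.09) / 3.1 = 1.4085 / 3.1 = 0.4543 km⁻¹

0.454 km⁻¹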